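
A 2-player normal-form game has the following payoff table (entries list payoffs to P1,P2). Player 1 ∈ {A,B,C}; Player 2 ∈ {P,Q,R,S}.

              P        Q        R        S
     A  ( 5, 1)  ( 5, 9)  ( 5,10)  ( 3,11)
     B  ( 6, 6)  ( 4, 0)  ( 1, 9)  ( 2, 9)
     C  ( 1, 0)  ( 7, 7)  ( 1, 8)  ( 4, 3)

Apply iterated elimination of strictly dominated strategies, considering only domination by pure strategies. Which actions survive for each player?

P2 drop P (R beats it: A:10>1 B:9>6 C:8>0)
P1 drop B (A beats it: Q:5>4 R:5>1 S:3>2)
P2 drop Q (R beats it: A:10>9 C:8>7)
P1→{A,C} P2→{R,S}

Remaining: P1:{A,C} P2:{R,S}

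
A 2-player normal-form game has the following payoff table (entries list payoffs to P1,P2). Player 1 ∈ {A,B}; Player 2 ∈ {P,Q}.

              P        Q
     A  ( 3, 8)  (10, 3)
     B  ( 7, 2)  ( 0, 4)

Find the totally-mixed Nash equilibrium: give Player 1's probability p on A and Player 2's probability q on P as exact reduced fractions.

p=2/7, q=5/7

P1 indiff ⇒ q·3+(1-q)·10 = q·7+(1-q)·0 ⇒ q(-4) = (1-q)(-10) ⇒ q = 5/7
P2 indiff ⇒ p·8+(1-p)·2 = p·3+(1-p)·4 ⇒ p(5) = (1-p)(2) ⇒ p = 2/7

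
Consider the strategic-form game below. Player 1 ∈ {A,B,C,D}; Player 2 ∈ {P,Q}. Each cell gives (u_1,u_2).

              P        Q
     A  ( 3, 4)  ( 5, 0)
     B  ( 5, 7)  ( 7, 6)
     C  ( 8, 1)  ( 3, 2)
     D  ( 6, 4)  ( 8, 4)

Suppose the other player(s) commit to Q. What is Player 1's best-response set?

P1 best: {D}

u_1(A vs Q) = 5
u_1(B vs Q) = 7
u_1(C vs Q) = 3
u_1(D vs Q) = 8
max payoff 8 at {D}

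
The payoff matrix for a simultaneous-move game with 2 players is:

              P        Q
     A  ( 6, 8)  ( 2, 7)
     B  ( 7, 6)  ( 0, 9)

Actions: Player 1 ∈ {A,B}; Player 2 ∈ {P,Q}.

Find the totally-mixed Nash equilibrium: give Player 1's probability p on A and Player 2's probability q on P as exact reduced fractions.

(p,q) = (3/4, 2/3)

P1 indiff ⇒ q·6+(1-q)·2 = q·7+(1-q)·0 ⇒ q(-1) = (1-q)(-2) ⇒ q = 2/3
P2 indiff ⇒ p·8+(1-p)·6 = p·7+(1-p)·9 ⇒ p(1) = (1-p)(3) ⇒ p = 3/4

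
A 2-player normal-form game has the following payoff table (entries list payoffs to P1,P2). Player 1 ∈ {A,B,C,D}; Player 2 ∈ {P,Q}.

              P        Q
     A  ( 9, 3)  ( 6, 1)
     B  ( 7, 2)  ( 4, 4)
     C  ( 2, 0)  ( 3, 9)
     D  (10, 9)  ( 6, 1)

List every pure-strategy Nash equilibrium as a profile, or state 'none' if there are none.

PSNE = {(D,P)}

(A,P): not NE [P1→D gives 10>9]
(A,Q): not NE [P2→P gives 3>1]
(B,P): not NE [P1→D gives 10>7; P2→Q gives 4>2]
(B,Q): not NE [P1→D gives 6>4]
(C,P): not NE [P1→D gives 10>2; P2→Q gives 9>0]
(C,Q): not NE [P1→D gives 6>3]
(D,P): NE
(D,Q): not NE [P2→P gives 9>1]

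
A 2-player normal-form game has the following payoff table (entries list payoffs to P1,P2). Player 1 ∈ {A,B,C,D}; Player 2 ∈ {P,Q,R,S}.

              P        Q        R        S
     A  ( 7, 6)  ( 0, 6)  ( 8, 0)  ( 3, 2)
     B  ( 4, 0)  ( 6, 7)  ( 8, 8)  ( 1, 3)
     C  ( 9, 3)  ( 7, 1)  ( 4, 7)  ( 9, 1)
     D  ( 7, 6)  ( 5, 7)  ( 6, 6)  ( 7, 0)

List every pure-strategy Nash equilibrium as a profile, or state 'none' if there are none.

Nash profiles: (B,R)

(A,P): not NE [P1→C gives 9>7]
(A,Q): not NE [P1→C gives 7>0]
(A,R): not NE [P2→Q gives 6>0]
(A,S): not NE [P1→C gives 9>3; P2→Q gives 6>2]
(B,P): not NE [P1→C gives 9>4; P2→R gives 8>0]
(B,Q): not NE [P1→C gives 7>6; P2→R gives 8>7]
(B,R): NE
(B,S): not NE [P1→C gives 9>1; P2→R gives 8>3]
(C,P): not NE [P2→R gives 7>3]
(C,Q): not NE [P2→R gives 7>1]
(C,R): not NE [P1→B gives 8>4]
(C,S): not NE [P2→R gives 7>1]
(D,P): not NE [P1→C gives 9>7; P2→Q gives 7>6]
(D,Q): not NE [P1→C gives 7>5]
(D,R): not NE [P1→B gives 8>6; P2→Q gives 7>6]
(D,S): not NE [P1→C gives 9>7; P2→Q gives 7>0]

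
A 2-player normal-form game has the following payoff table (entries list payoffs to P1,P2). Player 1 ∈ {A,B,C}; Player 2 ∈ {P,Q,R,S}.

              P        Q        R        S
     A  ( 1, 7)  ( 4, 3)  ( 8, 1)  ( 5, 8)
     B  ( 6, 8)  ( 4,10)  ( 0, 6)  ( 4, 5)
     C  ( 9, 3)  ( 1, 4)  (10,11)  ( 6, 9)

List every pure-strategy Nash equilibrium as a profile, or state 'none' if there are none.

(A,P): not NE [P1→C gives 9>1; P2→S gives 8>7]
(A,Q): not NE [P2→S gives 8>3]
(A,R): not NE [P1→C gives 10>8; P2→S gives 8>1]
(A,S): not NE [P1→C gives 6>5]
(B,P): not NE [P1→C gives 9>6; P2→Q gives 10>8]
(B,Q): NE
(B,R): not NE [P1→C gives 10>0; P2→Q gives 10>6]
(B,S): not NE [P1→C gives 6>4; P2→Q gives 10>5]
(C,P): not NE [P2→R gives 11>3]
(C,Q): not NE [P1→B gives 4>1; P2→R gives 11>4]
(C,R): NE
(C,S): not NE [P2→R gives 11>9]

PSNE = {(B,Q), (C,R)}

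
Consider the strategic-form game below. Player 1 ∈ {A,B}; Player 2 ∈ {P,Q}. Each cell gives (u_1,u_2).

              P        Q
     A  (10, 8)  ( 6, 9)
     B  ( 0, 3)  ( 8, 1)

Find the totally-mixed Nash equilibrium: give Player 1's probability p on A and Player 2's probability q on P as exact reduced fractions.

(p,q) = (2/3, 1/6)

P1 indiff ⇒ q·10+(1-q)·6 = q·0+(1-q)·8 ⇒ q(10) = (1-q)(2) ⇒ q = 1/6
P2 indiff ⇒ p·8+(1-p)·3 = p·9+(1-p)·1 ⇒ p(-1) = (1-p)(-2) ⇒ p = 2/3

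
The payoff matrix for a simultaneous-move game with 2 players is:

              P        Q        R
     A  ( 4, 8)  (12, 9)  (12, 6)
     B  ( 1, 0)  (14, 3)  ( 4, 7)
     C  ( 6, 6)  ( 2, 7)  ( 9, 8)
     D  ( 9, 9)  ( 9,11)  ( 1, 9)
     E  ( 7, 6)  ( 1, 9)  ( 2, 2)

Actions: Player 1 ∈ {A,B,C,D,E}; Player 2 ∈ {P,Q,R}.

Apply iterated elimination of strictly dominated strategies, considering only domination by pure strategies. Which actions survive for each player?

Remaining: P1:{A,B} P2:{Q,R}

P2 drop P (Q beats it: A:9>8 B:3>0 C:7>6 D:11>9 E:9>6)
P1 drop C (A beats it: Q:12>2 R:12>9)
P1 drop D (A beats it: Q:12>9 R:12>1)
P1 drop E (A beats it: Q:12>1 R:12>2)
P1→{A,B} P2→{Q,R}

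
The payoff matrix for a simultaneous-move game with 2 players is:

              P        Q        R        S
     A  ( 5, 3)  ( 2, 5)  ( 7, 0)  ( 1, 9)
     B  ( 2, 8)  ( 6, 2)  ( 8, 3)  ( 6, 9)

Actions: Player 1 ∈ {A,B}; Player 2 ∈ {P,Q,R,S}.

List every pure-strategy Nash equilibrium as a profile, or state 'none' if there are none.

(A,P): not NE [P2→S gives 9>3]
(A,Q): not NE [P1→B gives 6>2; P2→S gives 9>5]
(A,R): not NE [P1→B gives 8>7; P2→S gives 9>0]
(A,S): not NE [P1→B gives 6>1]
(B,P): not NE [P1→A gives 5>2; P2→S gives 9>8]
(B,Q): not NE [P2→S gives 9>2]
(B,R): not NE [P2→S gives 9>3]
(B,S): NE

NE set: (B,S)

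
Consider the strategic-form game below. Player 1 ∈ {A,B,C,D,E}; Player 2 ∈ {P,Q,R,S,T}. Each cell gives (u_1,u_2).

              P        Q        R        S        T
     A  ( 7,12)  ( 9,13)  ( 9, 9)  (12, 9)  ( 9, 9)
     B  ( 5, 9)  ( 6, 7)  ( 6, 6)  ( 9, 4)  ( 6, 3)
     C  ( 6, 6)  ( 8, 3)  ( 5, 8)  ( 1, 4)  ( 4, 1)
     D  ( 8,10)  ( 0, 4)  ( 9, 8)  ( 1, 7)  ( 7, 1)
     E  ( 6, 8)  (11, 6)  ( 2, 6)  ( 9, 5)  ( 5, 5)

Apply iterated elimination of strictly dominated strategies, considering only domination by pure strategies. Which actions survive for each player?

Remaining: P1:{A,D,E} P2:{P,Q}

P1 drop B (A beats it: P:7>5 Q:9>6 R:9>6 S:12>9 T:9>6)
P1 drop C (A beats it: P:7>6 Q:9>8 R:9>5 S:12>1 T:9>4)
P2 drop R (P beats it: A:12>9 D:10>8 E:8>6)
P2 drop S (P beats it: A:12>9 D:10>7 E:8>5)
P2 drop T (P beats it: A:12>9 D:10>1 E:8>5)
P1→{A,D,E} P2→{P,Q}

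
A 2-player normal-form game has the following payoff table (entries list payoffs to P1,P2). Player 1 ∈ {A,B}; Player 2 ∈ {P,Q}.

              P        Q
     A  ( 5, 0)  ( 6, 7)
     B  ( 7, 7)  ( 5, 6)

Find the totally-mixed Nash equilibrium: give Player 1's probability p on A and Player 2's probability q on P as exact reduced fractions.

(p,q) = (1/8, 1/3)

P1 indiff ⇒ q·5+(1-q)·6 = q·7+(1-q)·5 ⇒ q(-2) = (1-q)(-1) ⇒ q = 1/3
P2 indiff ⇒ p·0+(1-p)·7 = p·7+(1-p)·6 ⇒ p(-7) = (1-p)(-1) ⇒ p = 1/8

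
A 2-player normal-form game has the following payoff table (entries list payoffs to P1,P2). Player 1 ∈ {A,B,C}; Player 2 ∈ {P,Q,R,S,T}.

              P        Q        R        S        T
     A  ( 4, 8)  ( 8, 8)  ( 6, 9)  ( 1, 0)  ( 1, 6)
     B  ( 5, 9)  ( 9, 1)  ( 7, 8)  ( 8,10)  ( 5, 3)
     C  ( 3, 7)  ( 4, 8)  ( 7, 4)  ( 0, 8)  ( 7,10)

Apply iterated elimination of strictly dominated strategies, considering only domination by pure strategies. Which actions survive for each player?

P1 drop A (B beats it: P:5>4 Q:9>8 R:7>6 S:8>1 T:5>1)
P2 drop P (S beats it: B:10>9 C:8>7)
P2 drop Q (T beats it: B:3>1 C:10>8)
P2 drop R (S beats it: B:10>8 C:8>4)
P1→{B,C} P2→{S,T}

IESDS → P1:{B,C} P2:{S,T}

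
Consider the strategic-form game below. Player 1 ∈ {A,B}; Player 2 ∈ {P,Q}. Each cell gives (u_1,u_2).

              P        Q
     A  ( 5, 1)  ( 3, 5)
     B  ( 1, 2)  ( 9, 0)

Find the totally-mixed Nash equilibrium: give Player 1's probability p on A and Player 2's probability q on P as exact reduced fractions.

P1 indiff ⇒ q·5+(1-q)·3 = q·1+(1-q)·9 ⇒ q(4) = (1-q)(6) ⇒ q = 3/5
P2 indiff ⇒ p·1+(1-p)·2 = p·5+(1-p)·0 ⇒ p(-4) = (1-p)(-2) ⇒ p = 1/3

P1 mixes 1/3 on A; P2 mixes 3/5 on P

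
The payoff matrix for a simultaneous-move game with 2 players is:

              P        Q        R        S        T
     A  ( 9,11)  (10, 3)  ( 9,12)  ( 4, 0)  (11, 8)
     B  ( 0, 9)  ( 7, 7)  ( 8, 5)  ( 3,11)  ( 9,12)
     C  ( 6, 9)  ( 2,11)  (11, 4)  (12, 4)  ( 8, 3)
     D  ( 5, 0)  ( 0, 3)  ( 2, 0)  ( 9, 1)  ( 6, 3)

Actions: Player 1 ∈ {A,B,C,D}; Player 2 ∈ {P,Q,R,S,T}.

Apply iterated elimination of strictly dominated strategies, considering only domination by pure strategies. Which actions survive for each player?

P1 drop B (A beats it: P:9>0 Q:10>7 R:9>8 S:4>3 T:11>9)
P1 drop D (C beats it: P:6>5 Q:2>0 R:11>2 S:12>9 T:8>6)
P2 drop S (P beats it: A:11>0 C:9>4)
P2 drop T (P beats it: A:11>8 C:9>3)
P1→{A,C} P2→{P,Q,R}

Remaining: P1:{A,C} P2:{P,Q,R}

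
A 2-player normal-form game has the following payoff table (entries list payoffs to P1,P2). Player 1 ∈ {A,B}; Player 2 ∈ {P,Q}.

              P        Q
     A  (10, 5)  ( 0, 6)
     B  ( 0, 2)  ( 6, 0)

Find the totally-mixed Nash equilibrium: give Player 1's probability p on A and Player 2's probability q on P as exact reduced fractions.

P1 mixes 2/3 on A; P2 mixes 3/8 on P

P1 indiff ⇒ q·10+(1-q)·0 = q·0+(1-q)·6 ⇒ q(10) = (1-q)(6) ⇒ q = 3/8
P2 indiff ⇒ p·5+(1-p)·2 = p·6+(1-p)·0 ⇒ p(-1) = (1-p)(-2) ⇒ p = 2/3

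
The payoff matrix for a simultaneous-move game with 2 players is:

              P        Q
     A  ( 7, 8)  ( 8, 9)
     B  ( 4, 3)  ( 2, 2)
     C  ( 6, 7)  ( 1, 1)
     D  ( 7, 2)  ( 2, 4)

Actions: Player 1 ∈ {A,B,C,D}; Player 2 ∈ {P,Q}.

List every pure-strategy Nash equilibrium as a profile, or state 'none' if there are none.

(A,P): not NE [P2→Q gives 9>8]
(A,Q): NE
(B,P): not NE [P1→D gives 7>4]
(B,Q): not NE [P1→A gives 8>2; P2→P gives 3>2]
(C,P): not NE [P1→D gives 7>6]
(C,Q): not NE [P1→A gives 8>1; P2→P gives 7>1]
(D,P): not NE [P2→Q gives 4>2]
(D,Q): not NE [P1→A gives 8>2]

NE set: (A,Q)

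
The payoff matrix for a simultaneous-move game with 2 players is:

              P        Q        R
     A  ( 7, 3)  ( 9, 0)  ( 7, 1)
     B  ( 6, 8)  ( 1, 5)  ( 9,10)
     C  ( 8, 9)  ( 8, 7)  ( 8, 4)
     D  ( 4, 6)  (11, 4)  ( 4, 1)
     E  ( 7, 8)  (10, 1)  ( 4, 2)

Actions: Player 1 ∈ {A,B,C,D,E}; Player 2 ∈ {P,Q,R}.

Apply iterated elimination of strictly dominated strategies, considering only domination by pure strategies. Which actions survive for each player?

Remaining: P1:{B,C} P2:{P,R}

P2 drop Q (P beats it: A:3>0 B:8>5 C:9>7 D:6>4 E:8>1)
P1 drop A (C beats it: P:8>7 R:8>7)
P1 drop D (B beats it: P:6>4 R:9>4)
P1 drop E (C beats it: P:8>7 R:8>4)
P1→{B,C} P2→{P,R}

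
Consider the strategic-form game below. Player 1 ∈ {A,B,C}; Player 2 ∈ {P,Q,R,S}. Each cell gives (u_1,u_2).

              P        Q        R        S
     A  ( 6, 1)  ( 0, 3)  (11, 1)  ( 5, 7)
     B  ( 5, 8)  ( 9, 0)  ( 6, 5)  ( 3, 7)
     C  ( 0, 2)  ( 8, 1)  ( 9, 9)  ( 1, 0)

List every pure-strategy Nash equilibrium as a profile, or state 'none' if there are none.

Nash profiles: (A,S)

(A,P): not NE [P2→S gives 7>1]
(A,Q): not NE [P1→B gives 9>0; P2→S gives 7>3]
(A,R): not NE [P2→S gives 7>1]
(A,S): NE
(B,P): not NE [P1→A gives 6>5]
(B,Q): not NE [P2→P gives 8>0]
(B,R): not NE [P1→A gives 11>6; P2→P gives 8>5]
(B,S): not NE [P1→A gives 5>3; P2→P gives 8>7]
(C,P): not NE [P1→A gives 6>0; P2→R gives 9>2]
(C,Q): not NE [P1→B gives 9>8; P2→R gives 9>1]
(C,R): not NE [P1→A gives 11>9]
(C,S): not NE [P1→A gives 5>1; P2→R gives 9>0]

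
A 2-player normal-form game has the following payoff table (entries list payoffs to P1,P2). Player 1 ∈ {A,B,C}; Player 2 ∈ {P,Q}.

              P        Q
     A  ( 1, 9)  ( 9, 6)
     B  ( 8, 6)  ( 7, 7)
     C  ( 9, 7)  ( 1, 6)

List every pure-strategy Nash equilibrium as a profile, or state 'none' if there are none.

NE set: (C,P)

(A,P): not NE [P1→C gives 9>1]
(A,Q): not NE [P2→P gives 9>6]
(B,P): not NE [P1→C gives 9>8; P2→Q gives 7>6]
(B,Q): not NE [P1→A gives 9>7]
(C,P): NE
(C,Q): not NE [P1→A gives 9>1; P2→P gives 7>6]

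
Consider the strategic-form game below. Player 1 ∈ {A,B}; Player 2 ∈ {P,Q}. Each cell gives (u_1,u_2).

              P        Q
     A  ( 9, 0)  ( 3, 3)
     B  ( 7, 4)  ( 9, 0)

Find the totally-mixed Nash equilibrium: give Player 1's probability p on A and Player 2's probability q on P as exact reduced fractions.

P1 indiff ⇒ q·9+(1-q)·3 = q·7+(1-q)·9 ⇒ q(2) = (1-q)(6) ⇒ q = 3/4
P2 indiff ⇒ p·0+(1-p)·4 = p·3+(1-p)·0 ⇒ p(-3) = (1-p)(-4) ⇒ p = 4/7

p=4/7, q=3/4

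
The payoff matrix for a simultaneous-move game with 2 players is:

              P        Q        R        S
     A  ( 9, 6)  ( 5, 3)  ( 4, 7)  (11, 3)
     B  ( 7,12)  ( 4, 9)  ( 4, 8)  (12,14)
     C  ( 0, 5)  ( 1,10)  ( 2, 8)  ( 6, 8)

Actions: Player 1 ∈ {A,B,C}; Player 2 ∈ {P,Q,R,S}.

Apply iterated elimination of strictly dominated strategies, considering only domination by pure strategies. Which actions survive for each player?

Remaining: P1:{A,B} P2:{P,R,S}

P1 drop C (A beats it: P:9>0 Q:5>1 R:4>2 S:11>6)
P2 drop Q (P beats it: A:6>3 B:12>9)
P1→{A,B} P2→{P,R,S}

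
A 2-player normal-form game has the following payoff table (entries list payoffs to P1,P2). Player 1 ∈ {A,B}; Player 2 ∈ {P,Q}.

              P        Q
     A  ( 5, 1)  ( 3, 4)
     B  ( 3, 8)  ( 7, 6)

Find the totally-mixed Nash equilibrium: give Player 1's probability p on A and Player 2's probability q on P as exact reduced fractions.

P1 indiff ⇒ q·5+(1-q)·3 = q·3+(1-q)·7 ⇒ q(2) = (1-q)(4) ⇒ q = 2/3
P2 indiff ⇒ p·1+(1-p)·8 = p·4+(1-p)·6 ⇒ p(-3) = (1-p)(-2) ⇒ p = 2/5

p=2/5, q=2/3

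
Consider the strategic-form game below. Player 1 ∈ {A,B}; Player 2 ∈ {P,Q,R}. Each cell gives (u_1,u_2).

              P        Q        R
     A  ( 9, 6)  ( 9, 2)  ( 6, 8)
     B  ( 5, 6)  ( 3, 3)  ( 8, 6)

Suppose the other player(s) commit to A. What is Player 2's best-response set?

argmax u_2 = {R}

u_2(P vs A) = 6
u_2(Q vs A) = 2
u_2(R vs A) = 8
max payoff 8 at {R}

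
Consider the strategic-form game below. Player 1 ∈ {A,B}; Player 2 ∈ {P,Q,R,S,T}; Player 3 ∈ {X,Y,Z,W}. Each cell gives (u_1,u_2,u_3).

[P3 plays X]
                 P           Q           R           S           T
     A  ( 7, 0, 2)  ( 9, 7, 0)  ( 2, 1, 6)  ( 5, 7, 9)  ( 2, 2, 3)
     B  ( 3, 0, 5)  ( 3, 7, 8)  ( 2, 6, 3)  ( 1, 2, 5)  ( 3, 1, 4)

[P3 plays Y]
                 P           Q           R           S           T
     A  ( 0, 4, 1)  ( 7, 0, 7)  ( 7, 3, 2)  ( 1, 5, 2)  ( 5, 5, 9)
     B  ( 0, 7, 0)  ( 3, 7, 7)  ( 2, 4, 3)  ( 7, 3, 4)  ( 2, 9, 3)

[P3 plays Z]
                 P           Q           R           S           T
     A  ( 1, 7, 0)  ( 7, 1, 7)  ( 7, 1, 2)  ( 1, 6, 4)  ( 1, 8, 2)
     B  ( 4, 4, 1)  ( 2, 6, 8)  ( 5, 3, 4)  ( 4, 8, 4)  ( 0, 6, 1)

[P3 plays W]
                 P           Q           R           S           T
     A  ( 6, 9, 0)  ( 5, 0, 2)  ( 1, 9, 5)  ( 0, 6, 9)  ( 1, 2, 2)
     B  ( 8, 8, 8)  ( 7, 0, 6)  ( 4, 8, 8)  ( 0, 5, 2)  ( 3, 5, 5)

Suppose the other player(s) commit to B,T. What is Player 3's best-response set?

argmax u_3 = {W}

u_3(X vs B,T) = 4
u_3(Y vs B,T) = 3
u_3(Z vs B,T) = 1
u_3(W vs B,T) = 5
max payoff 5 at {W}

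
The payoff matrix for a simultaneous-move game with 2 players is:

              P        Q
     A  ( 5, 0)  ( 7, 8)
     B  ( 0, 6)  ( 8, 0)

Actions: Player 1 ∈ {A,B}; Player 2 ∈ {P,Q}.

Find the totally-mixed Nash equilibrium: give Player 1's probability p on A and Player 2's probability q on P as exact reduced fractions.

P1 indiff ⇒ q·5+(1-q)·7 = q·0+(1-q)·8 ⇒ q(5) = (1-q)(1) ⇒ q = 1/6
P2 indiff ⇒ p·0+(1-p)·6 = p·8+(1-p)·0 ⇒ p(-8) = (1-p)(-6) ⇒ p = 3/7

(p,q) = (3/7, 1/6)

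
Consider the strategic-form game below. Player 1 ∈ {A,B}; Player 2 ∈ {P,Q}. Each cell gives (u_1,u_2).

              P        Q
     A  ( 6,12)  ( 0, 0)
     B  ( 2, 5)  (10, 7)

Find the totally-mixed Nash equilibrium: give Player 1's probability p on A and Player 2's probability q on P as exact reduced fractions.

P1 indiff ⇒ q·6+(1-q)·0 = q·2+(1-q)·10 ⇒ q(4) = (1-q)(10) ⇒ q = 5/7
P2 indiff ⇒ p·12+(1-p)·5 = p·0+(1-p)·7 ⇒ p(12) = (1-p)(2) ⇒ p = 1/7

(p,q) = (1/7, 5/7)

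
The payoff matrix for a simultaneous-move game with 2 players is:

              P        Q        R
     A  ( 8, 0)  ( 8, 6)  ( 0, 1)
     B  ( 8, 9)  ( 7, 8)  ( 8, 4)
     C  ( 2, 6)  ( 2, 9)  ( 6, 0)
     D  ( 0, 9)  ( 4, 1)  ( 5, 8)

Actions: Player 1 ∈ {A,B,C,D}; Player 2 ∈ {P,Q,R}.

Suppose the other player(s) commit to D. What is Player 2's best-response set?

u_2(P vs D) = 9
u_2(Q vs D) = 1
u_2(R vs D) = 8
max payoff 9 at {P}

argmax u_2 = {P}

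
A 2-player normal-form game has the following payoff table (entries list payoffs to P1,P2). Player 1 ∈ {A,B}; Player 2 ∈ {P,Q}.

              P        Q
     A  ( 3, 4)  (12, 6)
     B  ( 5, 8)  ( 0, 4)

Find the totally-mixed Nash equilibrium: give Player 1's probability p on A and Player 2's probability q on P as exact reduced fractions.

P1 indiff ⇒ q·3+(1-q)·12 = q·5+(1-q)·0 ⇒ q(-2) = (1-q)(-12) ⇒ q = 6/7
P2 indiff ⇒ p·4+(1-p)·8 = p·6+(1-p)·4 ⇒ p(-2) = (1-p)(-4) ⇒ p = 2/3

P1 mixes 2/3 on A; P2 mixes 6/7 on P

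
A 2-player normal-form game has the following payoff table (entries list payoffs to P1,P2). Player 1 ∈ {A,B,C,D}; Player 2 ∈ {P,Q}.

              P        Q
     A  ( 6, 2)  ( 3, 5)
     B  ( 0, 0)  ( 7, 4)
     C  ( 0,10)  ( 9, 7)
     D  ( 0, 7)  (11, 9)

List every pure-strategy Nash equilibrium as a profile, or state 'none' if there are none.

Nash profiles: (D,Q)

(A,P): not NE [P2→Q gives 5>2]
(A,Q): not NE [P1→D gives 11>3]
(B,P): not NE [P1→A gives 6>0; P2→Q gives 4>0]
(B,Q): not NE [P1→D gives 11>7]
(C,P): not NE [P1→A gives 6>0]
(C,Q): not NE [P1→D gives 11>9; P2→P gives 10>7]
(D,P): not NE [P1→A gives 6>0; P2→Q gives 9>7]
(D,Q): NE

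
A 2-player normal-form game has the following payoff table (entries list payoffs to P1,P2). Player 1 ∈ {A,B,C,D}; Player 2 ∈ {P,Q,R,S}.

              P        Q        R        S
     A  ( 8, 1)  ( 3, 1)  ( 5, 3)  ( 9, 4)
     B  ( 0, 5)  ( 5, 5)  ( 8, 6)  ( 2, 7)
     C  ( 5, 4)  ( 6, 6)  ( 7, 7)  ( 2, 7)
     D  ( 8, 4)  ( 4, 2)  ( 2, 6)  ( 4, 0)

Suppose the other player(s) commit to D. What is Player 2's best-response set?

P2 best: {R}

u_2(P vs D) = 4
u_2(Q vs D) = 2
u_2(R vs D) = 6
u_2(S vs D) = 0
max payoff 6 at {R}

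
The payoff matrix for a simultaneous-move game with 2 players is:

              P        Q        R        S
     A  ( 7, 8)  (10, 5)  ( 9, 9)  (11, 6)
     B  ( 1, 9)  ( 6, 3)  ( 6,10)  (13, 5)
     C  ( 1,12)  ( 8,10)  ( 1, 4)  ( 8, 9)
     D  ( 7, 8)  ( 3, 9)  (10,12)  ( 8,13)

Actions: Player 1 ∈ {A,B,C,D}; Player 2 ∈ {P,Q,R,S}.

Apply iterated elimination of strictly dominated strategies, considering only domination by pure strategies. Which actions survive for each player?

P1 drop C (A beats it: P:7>1 Q:10>8 R:9>1 S:11>8)
P2 drop P (R beats it: A:9>8 B:10>9 D:12>8)
P2 drop Q (R beats it: A:9>5 B:10>3 D:12>9)
P1→{A,B,D} P2→{R,S}

Survivors P1:{A,B,D} P2:{R,S}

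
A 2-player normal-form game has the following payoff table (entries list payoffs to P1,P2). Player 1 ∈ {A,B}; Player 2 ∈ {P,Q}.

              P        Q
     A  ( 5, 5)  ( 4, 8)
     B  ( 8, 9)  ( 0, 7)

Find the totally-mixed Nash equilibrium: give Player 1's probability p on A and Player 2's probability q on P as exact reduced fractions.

P1 indiff ⇒ q·5+(1-q)·4 = q·8+(1-q)·0 ⇒ q(-3) = (1-q)(-4) ⇒ q = 4/7
P2 indiff ⇒ p·5+(1-p)·9 = p·8+(1-p)·7 ⇒ p(-3) = (1-p)(-2) ⇒ p = 2/5

(p,q) = (2/5, 4/7)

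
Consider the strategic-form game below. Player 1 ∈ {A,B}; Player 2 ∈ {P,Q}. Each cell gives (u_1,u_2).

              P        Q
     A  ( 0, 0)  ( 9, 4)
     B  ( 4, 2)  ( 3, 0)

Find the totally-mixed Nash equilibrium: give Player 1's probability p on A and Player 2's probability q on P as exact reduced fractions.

P1 indiff ⇒ q·0+(1-q)·9 = q·4+(1-q)·3 ⇒ q(-4) = (1-q)(-6) ⇒ q = 3/5
P2 indiff ⇒ p·0+(1-p)·2 = p·4+(1-p)·0 ⇒ p(-4) = (1-p)(-2) ⇒ p = 1/3

P1 mixes 1/3 on A; P2 mixes 3/5 on P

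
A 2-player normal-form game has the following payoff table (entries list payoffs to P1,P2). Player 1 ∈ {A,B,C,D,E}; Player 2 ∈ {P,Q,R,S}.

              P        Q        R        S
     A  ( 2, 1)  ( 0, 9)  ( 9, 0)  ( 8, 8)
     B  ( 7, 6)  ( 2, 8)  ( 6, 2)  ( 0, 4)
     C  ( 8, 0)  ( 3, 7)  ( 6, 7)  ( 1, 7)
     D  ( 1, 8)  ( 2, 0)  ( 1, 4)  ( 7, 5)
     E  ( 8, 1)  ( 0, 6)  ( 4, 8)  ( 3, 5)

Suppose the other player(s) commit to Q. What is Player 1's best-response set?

u_1(A vs Q) = 0
u_1(B vs Q) = 2
u_1(C vs Q) = 3
u_1(D vs Q) = 2
u_1(E vs Q) = 0
max payoff 3 at {C}

argmax u_1 = {C}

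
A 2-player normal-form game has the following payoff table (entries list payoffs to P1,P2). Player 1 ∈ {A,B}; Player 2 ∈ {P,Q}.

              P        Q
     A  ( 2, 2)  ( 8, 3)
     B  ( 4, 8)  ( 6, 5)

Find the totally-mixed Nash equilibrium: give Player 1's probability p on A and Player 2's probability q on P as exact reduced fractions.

(p,q) = (3/4, 1/2)

P1 indiff ⇒ q·2+(1-q)·8 = q·4+(1-q)·6 ⇒ q(-2) = (1-q)(-2) ⇒ q = 1/2
P2 indiff ⇒ p·2+(1-p)·8 = p·3+(1-p)·5 ⇒ p(-1) = (1-p)(-3) ⇒ p = 3/4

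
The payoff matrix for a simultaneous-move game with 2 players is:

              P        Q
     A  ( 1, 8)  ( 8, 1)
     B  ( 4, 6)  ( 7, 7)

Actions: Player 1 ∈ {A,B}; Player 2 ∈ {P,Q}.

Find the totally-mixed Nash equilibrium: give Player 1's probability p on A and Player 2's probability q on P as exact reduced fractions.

P1 indiff ⇒ q·1+(1-q)·8 = q·4+(1-q)·7 ⇒ q(-3) = (1-q)(-1) ⇒ q = 1/4
P2 indiff ⇒ p·8+(1-p)·6 = p·1+(1-p)·7 ⇒ p(7) = (1-p)(1) ⇒ p = 1/8

(p,q) = (1/8, 1/4)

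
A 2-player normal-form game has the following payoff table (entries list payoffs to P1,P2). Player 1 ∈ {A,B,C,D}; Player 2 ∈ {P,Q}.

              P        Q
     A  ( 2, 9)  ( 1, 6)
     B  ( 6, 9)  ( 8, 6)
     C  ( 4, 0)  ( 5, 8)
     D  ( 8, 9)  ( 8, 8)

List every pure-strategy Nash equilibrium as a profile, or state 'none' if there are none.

PSNE = {(D,P)}

(A,P): not NE [P1→D gives 8>2]
(A,Q): not NE [P1→D gives 8>1; P2→P gives 9>6]
(B,P): not NE [P1→D gives 8>6]
(B,Q): not NE [P2→P gives 9>6]
(C,P): not NE [P1→D gives 8>4; P2→Q gives 8>0]
(C,Q): not NE [P1→D gives 8>5]
(D,P): NE
(D,Q): not NE [P2→P gives 9>8]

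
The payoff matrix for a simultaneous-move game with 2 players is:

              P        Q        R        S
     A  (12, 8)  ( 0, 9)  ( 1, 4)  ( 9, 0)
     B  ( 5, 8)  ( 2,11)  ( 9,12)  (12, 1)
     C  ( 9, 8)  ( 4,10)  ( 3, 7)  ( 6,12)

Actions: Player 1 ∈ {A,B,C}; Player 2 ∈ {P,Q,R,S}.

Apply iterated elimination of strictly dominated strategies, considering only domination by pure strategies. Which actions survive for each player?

P2 drop P (Q beats it: A:9>8 B:11>8 C:10>8)
P1 drop A (B beats it: Q:2>0 R:9>1 S:12>9)
P1→{B,C} P2→{Q,R,S}

Survivors P1:{B,C} P2:{Q,R,S}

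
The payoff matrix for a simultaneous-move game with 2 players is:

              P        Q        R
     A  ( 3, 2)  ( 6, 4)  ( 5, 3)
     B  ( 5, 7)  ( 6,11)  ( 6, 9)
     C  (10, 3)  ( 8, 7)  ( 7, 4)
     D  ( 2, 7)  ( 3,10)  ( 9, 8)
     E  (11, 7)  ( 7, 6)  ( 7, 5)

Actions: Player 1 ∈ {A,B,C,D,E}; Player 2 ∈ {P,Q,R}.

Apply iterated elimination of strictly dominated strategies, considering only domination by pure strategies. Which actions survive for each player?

Survivors P1:{C,E} P2:{P,Q}

P1 drop A (C beats it: P:10>3 Q:8>6 R:7>5)
P1 drop B (C beats it: P:10>5 Q:8>6 R:7>6)
P2 drop R (Q beats it: C:7>4 D:10>8 E:6>5)
P1 drop D (C beats it: P:10>2 Q:8>3)
P1→{C,E} P2→{P,Q}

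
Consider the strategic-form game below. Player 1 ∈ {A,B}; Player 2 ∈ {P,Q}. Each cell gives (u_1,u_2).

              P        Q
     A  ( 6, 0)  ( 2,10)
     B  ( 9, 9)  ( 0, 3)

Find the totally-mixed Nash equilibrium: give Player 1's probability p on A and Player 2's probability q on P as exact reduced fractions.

P1 indiff ⇒ q·6+(1-q)·2 = q·9+(1-q)·0 ⇒ q(-3) = (1-q)(-2) ⇒ q = 2/5
P2 indiff ⇒ p·0+(1-p)·9 = p·10+(1-p)·3 ⇒ p(-10) = (1-p)(-6) ⇒ p = 3/8

p=3/8, q=2/5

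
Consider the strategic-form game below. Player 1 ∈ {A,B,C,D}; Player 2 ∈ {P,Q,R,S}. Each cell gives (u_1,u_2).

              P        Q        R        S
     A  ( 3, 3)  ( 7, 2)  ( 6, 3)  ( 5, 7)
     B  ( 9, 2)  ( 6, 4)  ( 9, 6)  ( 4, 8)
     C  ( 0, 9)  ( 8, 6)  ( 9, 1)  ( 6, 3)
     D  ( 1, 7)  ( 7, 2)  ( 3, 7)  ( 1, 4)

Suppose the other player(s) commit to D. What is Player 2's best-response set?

P2 best: {P,R}

u_2(P vs D) = 7
u_2(Q vs D) = 2
u_2(R vs D) = 7
u_2(S vs D) = 4
max payoff 7 at {P,R}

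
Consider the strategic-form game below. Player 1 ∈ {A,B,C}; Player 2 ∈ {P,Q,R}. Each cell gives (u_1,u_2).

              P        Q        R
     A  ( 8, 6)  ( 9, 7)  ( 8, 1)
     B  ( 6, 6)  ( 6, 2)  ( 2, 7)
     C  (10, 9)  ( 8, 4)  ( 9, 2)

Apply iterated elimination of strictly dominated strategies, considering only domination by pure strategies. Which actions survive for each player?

P1 drop B (A beats it: P:8>6 Q:9>6 R:8>2)
P2 drop R (P beats it: A:6>1 C:9>2)
P1→{A,C} P2→{P,Q}

Remaining: P1:{A,C} P2:{P,Q}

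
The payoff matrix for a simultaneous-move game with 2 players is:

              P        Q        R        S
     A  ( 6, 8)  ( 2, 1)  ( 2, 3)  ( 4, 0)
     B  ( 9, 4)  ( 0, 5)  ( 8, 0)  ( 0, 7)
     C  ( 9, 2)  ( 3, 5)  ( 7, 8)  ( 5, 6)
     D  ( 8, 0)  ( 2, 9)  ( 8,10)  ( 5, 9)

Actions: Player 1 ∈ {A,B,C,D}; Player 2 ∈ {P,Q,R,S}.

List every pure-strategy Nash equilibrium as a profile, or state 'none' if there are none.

(A,P): not NE [P1→C gives 9>6]
(A,Q): not NE [P1→C gives 3>2; P2→P gives 8>1]
(A,R): not NE [P1→D gives 8>2; P2→P gives 8>3]
(A,S): not NE [P1→D gives 5>4; P2→P gives 8>0]
(B,P): not NE [P2→S gives 7>4]
(B,Q): not NE [P1→C gives 3>0; P2→S gives 7>5]
(B,R): not NE [P2→S gives 7>0]
(B,S): not NE [P1→D gives 5>0]
(C,P): not NE [P2→R gives 8>2]
(C,Q): not NE [P2→R gives 8>5]
(C,R): not NE [P1→D gives 8>7]
(C,S): not NE [P2→R gives 8>6]
(D,P): not NE [P1→C gives 9>8; P2→R gives 10>0]
(D,Q): not NE [P1→C gives 3>2; P2→R gives 10>9]
(D,R): NE
(D,S): not NE [P2→R gives 10>9]

Nash profiles: (D,R)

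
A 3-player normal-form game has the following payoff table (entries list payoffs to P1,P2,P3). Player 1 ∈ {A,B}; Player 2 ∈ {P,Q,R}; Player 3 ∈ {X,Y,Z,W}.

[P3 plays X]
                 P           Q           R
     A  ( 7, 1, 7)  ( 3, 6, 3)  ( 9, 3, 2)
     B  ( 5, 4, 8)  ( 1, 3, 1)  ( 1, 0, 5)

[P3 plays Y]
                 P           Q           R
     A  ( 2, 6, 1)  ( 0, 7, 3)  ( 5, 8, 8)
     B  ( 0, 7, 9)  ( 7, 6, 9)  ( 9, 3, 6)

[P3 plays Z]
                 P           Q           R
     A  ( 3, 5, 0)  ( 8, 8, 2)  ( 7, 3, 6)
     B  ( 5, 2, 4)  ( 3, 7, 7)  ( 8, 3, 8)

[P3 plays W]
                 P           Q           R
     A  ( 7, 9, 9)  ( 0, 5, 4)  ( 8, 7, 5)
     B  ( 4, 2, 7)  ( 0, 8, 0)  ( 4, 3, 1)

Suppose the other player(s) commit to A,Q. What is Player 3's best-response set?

u_3(X vs A,Q) = 3
u_3(Y vs A,Q) = 3
u_3(Z vs A,Q) = 2
u_3(W vs A,Q) = 4
max payoff 4 at {W}

P3 best: {W}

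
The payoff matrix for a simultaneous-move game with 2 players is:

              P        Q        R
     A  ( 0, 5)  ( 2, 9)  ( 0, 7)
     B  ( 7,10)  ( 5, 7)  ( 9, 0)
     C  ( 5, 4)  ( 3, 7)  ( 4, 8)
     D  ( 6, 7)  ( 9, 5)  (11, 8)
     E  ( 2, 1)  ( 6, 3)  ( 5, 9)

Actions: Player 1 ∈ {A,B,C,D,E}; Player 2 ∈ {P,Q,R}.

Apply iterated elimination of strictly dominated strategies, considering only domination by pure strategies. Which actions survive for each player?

P1 drop A (B beats it: P:7>0 Q:5>2 R:9>0)
P1 drop C (B beats it: P:7>5 Q:5>3 R:9>4)
P1 drop E (D beats it: P:6>2 Q:9>6 R:11>5)
P2 drop Q (P beats it: B:10>7 D:7>5)
P1→{B,D} P2→{P,R}

Survivors P1:{B,D} P2:{P,R}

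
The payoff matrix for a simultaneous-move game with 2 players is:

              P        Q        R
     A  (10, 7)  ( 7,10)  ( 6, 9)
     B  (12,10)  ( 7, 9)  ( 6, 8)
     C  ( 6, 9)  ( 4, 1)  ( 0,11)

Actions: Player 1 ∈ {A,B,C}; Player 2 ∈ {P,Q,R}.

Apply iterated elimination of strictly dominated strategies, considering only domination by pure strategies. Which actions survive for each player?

P1 drop C (A beats it: P:10>6 Q:7>4 R:6>0)
P2 drop R (Q beats it: A:10>9 B:9>8)
P1→{A,B} P2→{P,Q}

Remaining: P1:{A,B} P2:{P,Q}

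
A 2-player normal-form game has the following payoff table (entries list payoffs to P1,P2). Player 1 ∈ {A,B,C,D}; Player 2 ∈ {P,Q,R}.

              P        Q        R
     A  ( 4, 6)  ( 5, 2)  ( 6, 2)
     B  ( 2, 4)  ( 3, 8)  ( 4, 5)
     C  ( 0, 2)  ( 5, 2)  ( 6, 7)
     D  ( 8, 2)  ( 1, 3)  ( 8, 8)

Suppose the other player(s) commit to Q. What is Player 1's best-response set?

BR_1 = {A,C}

u_1(A vs Q) = 5
u_1(B vs Q) = 3
u_1(C vs Q) = 5
u_1(D vs Q) = 1
max payoff 5 at {A,C}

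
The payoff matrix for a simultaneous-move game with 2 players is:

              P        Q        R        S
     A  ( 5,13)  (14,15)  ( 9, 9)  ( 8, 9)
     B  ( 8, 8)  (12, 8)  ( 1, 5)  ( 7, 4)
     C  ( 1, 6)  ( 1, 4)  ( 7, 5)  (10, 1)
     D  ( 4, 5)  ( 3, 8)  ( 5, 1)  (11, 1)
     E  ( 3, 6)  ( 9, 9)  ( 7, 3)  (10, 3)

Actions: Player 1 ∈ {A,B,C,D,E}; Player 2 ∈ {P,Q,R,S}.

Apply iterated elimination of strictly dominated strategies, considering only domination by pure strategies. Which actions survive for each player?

P2 drop R (P beats it: A:13>9 B:8>5 C:6>5 D:5>1 E:6>3)
P1 drop C (D beats it: P:4>1 Q:3>1 S:11>10)
P2 drop S (P beats it: A:13>9 B:8>4 D:5>1 E:6>3)
P1 drop D (A beats it: P:5>4 Q:14>3)
P1 drop E (A beats it: P:5>3 Q:14>9)
P1→{A,B} P2→{P,Q}

Remaining: P1:{A,B} P2:{P,Q}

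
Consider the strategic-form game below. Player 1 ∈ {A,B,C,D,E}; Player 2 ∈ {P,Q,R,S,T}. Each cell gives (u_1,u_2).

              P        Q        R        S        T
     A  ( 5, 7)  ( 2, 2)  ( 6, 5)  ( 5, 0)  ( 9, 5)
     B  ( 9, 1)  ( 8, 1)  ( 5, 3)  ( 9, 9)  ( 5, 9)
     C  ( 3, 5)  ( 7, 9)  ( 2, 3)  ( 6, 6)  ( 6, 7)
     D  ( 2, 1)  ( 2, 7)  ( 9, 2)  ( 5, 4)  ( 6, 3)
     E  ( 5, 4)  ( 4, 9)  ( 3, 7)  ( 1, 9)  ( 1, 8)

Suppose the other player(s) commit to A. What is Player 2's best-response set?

u_2(P vs A) = 7
u_2(Q vs A) = 2
u_2(R vs A) = 5
u_2(S vs A) = 0
u_2(T vs A) = 5
max payoff 7 at {P}

BR_2 = {P}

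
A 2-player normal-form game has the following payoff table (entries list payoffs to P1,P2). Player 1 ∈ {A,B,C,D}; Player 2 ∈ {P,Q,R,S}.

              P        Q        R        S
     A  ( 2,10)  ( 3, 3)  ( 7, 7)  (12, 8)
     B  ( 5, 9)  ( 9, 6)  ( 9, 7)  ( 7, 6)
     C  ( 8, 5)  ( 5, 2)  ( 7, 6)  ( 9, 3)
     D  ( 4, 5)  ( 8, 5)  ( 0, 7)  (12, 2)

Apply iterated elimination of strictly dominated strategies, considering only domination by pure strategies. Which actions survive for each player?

Survivors P1:{B,C} P2:{P,R}

P2 drop Q (R beats it: A:7>3 B:7>6 C:6>2 D:7>5)
P2 drop S (P beats it: A:10>8 B:9>6 C:5>3 D:5>2)
P1 drop A (B beats it: P:5>2 R:9>7)
P1 drop D (B beats it: P:5>4 R:9>0)
P1→{B,C} P2→{P,R}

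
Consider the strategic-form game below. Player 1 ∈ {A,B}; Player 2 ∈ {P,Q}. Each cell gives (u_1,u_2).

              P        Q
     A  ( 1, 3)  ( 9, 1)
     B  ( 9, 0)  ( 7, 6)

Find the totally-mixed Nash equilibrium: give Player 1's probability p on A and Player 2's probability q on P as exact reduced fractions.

p=3/4, q=1/5

P1 indiff ⇒ q·1+(1-q)·9 = q·9+(1-q)·7 ⇒ q(-8) = (1-q)(-2) ⇒ q = 1/5
P2 indiff ⇒ p·3+(1-p)·0 = p·1+(1-p)·6 ⇒ p(2) = (1-p)(6) ⇒ p = 3/4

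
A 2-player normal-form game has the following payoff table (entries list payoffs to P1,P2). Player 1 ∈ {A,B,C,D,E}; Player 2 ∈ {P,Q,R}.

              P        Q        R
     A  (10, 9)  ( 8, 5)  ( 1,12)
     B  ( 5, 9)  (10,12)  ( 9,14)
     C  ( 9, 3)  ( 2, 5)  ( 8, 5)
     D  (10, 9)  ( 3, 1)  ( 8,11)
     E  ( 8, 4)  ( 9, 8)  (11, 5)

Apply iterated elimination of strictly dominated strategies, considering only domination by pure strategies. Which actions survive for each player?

Survivors P1:{B,E} P2:{Q,R}

P2 drop P (R beats it: A:12>9 B:14>9 C:5>3 D:11>9 E:5>4)
P1 drop A (B beats it: Q:10>8 R:9>1)
P1 drop C (B beats it: Q:10>2 R:9>8)
P1 drop D (B beats it: Q:10>3 R:9>8)
P1→{B,E} P2→{Q,R}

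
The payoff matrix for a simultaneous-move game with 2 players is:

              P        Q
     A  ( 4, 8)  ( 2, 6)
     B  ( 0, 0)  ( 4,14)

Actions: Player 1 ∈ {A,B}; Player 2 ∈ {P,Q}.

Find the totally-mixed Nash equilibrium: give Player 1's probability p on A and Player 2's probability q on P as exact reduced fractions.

P1 indiff ⇒ q·4+(1-q)·2 = q·0+(1-q)·4 ⇒ q(4) = (1-q)(2) ⇒ q = 1/3
P2 indiff ⇒ p·8+(1-p)·0 = p·6+(1-p)·14 ⇒ p(2) = (1-p)(14) ⇒ p = 7/8

(p,q) = (7/8, 1/3)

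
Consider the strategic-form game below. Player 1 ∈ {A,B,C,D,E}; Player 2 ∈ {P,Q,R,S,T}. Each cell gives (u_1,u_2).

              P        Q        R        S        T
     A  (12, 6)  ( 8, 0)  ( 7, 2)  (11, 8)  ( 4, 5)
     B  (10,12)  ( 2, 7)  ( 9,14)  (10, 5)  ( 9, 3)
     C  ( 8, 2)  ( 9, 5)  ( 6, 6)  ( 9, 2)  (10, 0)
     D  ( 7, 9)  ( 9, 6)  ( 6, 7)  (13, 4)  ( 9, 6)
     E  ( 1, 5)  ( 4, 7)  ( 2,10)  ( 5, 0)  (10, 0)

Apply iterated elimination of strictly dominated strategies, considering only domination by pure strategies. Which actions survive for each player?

Remaining: P1:{A,B,D} P2:{P,R,S}

P2 drop Q (R beats it: A:2>0 B:14>7 C:6>5 D:7>6 E:10>7)
P2 drop T (P beats it: A:6>5 B:12>3 C:2>0 D:9>6 E:5>0)
P1 drop C (A beats it: P:12>8 R:7>6 S:11>9)
P1 drop E (A beats it: P:12>1 R:7>2 S:11>5)
P1→{A,B,D} P2→{P,R,S}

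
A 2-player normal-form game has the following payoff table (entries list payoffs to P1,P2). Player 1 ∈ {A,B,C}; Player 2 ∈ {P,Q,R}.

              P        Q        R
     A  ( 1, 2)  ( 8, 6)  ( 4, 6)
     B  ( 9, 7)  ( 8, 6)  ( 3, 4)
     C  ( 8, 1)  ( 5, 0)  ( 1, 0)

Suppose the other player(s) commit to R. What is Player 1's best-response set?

P1 best: {A}

u_1(A vs R) = 4
u_1(B vs R) = 3
u_1(C vs R) = 1
max payoff 4 at {A}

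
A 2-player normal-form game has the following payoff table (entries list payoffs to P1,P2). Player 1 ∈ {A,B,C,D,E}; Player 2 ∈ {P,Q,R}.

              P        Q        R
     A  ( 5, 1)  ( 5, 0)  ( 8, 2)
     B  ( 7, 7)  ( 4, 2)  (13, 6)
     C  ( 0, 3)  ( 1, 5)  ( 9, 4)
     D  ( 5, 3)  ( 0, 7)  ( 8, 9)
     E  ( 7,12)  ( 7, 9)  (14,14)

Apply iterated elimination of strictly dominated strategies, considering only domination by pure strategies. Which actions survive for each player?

P1 drop A (E beats it: P:7>5 Q:7>5 R:14>8)
P1 drop C (B beats it: P:7>0 Q:4>1 R:13>9)
P1 drop D (B beats it: P:7>5 Q:4>0 R:13>8)
P2 drop Q (P beats it: B:7>2 E:12>9)
P1→{B,E} P2→{P,R}

IESDS → P1:{B,E} P2:{P,R}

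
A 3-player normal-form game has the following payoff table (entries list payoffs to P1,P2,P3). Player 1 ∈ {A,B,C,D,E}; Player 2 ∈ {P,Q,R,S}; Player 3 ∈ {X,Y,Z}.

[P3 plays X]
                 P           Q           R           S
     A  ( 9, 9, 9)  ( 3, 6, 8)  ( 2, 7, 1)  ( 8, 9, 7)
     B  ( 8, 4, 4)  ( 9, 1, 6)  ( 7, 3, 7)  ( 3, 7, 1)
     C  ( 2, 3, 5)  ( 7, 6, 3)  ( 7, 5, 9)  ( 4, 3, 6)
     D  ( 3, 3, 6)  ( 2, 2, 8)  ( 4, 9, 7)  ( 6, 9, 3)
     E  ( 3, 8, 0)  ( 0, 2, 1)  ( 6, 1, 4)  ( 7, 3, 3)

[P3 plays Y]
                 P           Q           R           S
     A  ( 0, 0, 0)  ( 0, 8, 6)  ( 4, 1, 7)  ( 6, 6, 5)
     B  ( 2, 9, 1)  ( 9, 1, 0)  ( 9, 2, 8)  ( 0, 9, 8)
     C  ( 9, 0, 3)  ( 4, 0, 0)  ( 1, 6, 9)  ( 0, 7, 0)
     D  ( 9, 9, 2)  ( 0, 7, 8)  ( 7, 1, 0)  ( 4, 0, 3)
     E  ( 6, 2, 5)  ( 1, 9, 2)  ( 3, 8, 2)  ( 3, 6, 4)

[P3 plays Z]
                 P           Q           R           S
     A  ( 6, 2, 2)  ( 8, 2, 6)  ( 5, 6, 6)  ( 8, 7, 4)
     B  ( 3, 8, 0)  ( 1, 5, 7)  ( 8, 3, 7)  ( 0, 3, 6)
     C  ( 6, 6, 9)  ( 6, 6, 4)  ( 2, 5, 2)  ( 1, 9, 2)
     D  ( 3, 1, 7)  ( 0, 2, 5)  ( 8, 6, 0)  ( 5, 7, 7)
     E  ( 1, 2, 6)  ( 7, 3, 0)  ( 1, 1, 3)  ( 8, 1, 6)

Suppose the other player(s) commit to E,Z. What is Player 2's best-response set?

argmax u_2 = {Q}

u_2(P vs E,Z) = 2
u_2(Q vs E,Z) = 3
u_2(R vs E,Z) = 1
u_2(S vs E,Z) = 1
max payoff 3 at {Q}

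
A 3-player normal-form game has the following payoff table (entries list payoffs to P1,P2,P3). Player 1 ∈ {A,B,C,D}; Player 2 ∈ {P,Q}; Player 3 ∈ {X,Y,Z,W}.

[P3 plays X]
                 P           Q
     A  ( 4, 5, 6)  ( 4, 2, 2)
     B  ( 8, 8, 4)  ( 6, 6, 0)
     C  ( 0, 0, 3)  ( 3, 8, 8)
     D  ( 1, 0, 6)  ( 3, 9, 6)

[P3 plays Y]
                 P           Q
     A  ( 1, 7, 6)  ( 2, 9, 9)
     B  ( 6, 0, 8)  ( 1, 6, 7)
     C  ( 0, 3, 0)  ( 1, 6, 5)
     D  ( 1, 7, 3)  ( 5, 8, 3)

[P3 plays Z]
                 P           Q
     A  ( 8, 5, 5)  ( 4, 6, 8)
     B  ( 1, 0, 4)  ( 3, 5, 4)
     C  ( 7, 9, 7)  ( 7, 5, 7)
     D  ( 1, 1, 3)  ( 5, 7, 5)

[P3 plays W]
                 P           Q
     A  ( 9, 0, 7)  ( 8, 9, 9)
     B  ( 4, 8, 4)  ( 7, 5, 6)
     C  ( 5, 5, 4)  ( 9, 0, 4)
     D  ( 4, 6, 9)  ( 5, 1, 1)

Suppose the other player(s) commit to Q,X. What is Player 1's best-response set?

BR_1 = {B}

u_1(A vs Q,X) = 4
u_1(B vs Q,X) = 6
u_1(C vs Q,X) = 3
u_1(D vs Q,X) = 3
max payoff 6 at {B}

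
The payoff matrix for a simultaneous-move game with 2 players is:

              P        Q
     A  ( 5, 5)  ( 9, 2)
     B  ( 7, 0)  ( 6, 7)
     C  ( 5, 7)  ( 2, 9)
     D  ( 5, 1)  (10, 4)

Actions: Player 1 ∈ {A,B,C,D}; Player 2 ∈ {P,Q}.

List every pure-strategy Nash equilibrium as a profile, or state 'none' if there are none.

Nash profiles: (D,Q)

(A,P): not NE [P1→B gives 7>5]
(A,Q): not NE [P1→D gives 10>9; P2→P gives 5>2]
(B,P): not NE [P2→Q gives 7>0]
(B,Q): not NE [P1→D gives 10>6]
(C,P): not NE [P1→B gives 7>5; P2→Q gives 9>7]
(C,Q): not NE [P1→D gives 10>2]
(D,P): not NE [P1→B gives 7>5; P2→Q gives 4>1]
(D,Q): NE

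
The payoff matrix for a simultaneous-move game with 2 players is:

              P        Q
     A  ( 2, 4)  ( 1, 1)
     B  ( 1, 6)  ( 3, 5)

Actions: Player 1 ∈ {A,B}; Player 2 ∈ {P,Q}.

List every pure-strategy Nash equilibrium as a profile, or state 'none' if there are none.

(A,P): NE
(A,Q): not NE [P1→B gives 3>1; P2→P gives 4>1]
(B,P): not NE [P1→A gives 2>1]
(B,Q): not NE [P2→P gives 6>5]

PSNE = {(A,P)}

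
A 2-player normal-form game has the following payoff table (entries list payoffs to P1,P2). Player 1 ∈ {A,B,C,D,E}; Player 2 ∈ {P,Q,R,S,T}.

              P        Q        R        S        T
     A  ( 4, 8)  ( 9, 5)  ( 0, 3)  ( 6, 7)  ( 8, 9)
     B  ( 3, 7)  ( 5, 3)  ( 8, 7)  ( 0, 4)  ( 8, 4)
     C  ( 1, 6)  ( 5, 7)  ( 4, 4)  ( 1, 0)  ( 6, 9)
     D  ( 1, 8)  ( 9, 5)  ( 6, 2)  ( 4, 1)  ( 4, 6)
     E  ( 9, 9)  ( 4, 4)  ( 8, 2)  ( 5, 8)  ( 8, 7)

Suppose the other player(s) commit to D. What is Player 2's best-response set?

u_2(P vs D) = 8
u_2(Q vs D) = 5
u_2(R vs D) = 2
u_2(S vs D) = 1
u_2(T vs D) = 6
max payoff 8 at {P}

P2 best: {P}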